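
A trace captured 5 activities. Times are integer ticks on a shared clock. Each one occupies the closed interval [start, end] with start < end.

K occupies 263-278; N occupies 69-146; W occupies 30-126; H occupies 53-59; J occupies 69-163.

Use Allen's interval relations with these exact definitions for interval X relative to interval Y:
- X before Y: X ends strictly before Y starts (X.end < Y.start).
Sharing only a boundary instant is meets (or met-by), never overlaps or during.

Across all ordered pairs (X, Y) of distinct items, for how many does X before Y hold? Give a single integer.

6

Checking all 20 ordered pairs for relation 'before'; matching pairs in alphabetical order:
(H, J): H before J ✓
(H, K): H before K ✓
(H, N): H before N ✓
(J, K): J before K ✓
(N, K): N before K ✓
(W, K): W before K ✓
Count: 6.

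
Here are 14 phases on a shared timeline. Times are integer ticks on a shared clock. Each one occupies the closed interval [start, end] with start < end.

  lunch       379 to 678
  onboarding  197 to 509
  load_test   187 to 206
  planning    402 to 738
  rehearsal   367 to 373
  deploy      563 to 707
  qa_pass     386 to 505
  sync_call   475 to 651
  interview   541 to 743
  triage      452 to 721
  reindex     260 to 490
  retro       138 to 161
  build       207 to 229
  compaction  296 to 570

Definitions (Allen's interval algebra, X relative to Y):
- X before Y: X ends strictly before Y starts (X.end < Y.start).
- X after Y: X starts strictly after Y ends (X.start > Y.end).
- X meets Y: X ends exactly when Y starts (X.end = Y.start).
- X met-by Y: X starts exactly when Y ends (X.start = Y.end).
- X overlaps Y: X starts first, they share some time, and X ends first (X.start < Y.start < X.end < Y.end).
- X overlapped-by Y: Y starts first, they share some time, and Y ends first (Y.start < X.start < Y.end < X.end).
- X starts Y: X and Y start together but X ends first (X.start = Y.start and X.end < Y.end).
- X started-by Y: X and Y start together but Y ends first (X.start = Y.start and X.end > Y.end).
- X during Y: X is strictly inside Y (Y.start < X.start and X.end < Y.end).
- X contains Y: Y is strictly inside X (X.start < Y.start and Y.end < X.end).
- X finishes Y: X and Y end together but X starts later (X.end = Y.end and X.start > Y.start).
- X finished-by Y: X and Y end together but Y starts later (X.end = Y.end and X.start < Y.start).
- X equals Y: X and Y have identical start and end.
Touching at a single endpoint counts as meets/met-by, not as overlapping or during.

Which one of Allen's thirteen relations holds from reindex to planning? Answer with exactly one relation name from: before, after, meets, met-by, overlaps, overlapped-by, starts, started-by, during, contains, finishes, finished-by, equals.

overlaps

reindex = [260, 490]; planning = [402, 738].
Compare endpoints: reindex.start < planning.start, reindex.start < planning.end, reindex.end > planning.start, reindex.end < planning.end.
That pattern is 'overlaps'.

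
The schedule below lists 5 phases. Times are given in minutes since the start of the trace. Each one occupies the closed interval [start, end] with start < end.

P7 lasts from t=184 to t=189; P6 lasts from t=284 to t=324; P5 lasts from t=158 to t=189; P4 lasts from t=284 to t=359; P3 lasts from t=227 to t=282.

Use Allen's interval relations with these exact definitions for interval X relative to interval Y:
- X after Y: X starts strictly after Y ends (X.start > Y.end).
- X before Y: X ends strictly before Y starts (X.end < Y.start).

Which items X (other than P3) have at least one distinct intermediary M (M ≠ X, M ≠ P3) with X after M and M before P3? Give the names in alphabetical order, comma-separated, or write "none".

P4, P6

Target P3 = [t=227, t=282].
Intermediaries M with M before P3: P5, P7.
Via P5 — items with X after P5: P4, P6.
Via P7 — items with X after P7: P4, P6.
Union: P4, P6.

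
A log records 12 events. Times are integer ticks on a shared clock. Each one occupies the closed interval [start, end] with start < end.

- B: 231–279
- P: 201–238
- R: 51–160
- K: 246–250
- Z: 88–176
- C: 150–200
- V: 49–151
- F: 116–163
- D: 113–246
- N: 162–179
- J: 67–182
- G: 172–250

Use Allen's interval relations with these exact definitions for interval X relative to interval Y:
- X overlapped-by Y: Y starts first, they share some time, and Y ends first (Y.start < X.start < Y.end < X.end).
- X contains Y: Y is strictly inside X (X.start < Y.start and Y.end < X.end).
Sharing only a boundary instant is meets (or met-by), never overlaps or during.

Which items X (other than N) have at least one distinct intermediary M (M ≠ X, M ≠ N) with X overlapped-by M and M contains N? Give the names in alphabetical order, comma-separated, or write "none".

B, C, D, G

Target N = [162, 179].
Intermediaries M with M contains N: C, D, J.
Via C — items with X overlapped-by C: G.
Via D — items with X overlapped-by D: B, G.
Via J — items with X overlapped-by J: C, D, G.
Union: B, C, D, G.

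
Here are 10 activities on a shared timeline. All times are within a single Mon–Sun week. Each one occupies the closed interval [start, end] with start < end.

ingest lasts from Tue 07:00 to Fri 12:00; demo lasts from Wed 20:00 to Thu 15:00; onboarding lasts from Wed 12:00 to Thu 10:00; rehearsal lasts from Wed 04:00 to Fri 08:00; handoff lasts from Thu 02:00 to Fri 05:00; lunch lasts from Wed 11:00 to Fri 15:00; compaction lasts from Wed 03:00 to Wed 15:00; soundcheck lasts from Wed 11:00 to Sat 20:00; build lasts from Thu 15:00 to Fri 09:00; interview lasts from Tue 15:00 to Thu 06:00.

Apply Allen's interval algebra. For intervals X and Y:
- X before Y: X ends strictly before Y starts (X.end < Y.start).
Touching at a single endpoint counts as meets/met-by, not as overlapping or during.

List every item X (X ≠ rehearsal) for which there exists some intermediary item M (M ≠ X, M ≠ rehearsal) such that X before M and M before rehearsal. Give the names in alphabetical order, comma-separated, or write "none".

none

Target rehearsal = [Wed 04:00, Fri 08:00].
Intermediaries M with M before rehearsal: none.
Union: none.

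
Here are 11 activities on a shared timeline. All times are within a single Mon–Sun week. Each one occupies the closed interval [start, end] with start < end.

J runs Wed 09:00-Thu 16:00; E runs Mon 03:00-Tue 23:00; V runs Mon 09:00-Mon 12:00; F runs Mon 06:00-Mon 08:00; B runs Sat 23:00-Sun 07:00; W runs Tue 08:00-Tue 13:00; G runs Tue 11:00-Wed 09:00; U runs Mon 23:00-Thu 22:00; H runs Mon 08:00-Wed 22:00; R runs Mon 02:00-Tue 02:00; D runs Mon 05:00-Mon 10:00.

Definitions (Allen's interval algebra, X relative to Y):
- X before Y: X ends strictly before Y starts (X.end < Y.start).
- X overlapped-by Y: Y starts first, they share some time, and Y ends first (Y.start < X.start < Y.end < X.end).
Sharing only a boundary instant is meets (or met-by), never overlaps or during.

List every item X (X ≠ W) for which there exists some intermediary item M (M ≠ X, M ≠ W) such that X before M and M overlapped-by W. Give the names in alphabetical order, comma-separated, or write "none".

D, F, R, V

Target W = [Tue 08:00, Tue 13:00].
Intermediaries M with M overlapped-by W: G.
Via G — items with X before G: D, F, R, V.
Union: D, F, R, V.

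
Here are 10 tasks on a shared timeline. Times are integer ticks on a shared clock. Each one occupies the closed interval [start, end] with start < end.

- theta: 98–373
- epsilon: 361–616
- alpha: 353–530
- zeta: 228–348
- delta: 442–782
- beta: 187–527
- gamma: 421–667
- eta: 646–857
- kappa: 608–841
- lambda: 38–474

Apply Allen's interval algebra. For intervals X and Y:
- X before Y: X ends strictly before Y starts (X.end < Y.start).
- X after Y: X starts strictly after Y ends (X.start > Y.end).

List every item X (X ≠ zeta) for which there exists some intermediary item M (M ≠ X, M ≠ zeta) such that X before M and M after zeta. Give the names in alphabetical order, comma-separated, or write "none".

Target zeta = [228, 348].
Intermediaries M with M after zeta: alpha, delta, epsilon, eta, gamma, kappa.
Via alpha — items with X before alpha: none.
Via delta — items with X before delta: theta.
Via epsilon — items with X before epsilon: none.
Via eta — items with X before eta: alpha, beta, epsilon, lambda, theta.
Via gamma — items with X before gamma: theta.
Via kappa — items with X before kappa: alpha, beta, lambda, theta.
Union: alpha, beta, epsilon, lambda, theta.

alpha, beta, epsilon, lambda, theta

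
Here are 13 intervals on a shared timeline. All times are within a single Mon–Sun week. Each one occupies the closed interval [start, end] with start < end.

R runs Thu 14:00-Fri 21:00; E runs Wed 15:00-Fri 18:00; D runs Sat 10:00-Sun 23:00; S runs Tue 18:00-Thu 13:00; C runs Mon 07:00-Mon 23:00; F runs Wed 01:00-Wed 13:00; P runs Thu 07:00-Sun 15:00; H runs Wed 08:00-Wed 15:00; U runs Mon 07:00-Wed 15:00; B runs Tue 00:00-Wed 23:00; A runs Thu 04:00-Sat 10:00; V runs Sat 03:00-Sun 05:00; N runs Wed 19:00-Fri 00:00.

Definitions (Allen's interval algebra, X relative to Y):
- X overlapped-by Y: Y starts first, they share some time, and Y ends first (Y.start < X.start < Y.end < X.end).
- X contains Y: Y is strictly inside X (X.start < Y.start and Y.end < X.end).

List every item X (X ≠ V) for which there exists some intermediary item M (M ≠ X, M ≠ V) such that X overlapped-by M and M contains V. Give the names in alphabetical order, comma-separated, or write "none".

Target V = [Sat 03:00, Sun 05:00].
Intermediaries M with M contains V: P.
Via P — items with X overlapped-by P: D.
Union: D.

D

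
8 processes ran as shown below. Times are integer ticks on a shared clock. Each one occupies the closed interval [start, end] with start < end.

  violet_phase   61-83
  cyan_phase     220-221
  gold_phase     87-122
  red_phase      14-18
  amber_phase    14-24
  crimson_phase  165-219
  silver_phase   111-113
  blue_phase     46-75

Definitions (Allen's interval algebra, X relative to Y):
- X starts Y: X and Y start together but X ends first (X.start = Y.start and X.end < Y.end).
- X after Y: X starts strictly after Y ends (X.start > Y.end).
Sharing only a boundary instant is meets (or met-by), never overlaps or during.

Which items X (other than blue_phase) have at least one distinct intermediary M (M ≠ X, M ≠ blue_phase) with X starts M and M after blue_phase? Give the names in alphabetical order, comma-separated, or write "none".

none

Target blue_phase = [46, 75].
Intermediaries M with M after blue_phase: crimson_phase, cyan_phase, gold_phase, silver_phase.
Via crimson_phase — items with X starts crimson_phase: none.
Via cyan_phase — items with X starts cyan_phase: none.
Via gold_phase — items with X starts gold_phase: none.
Via silver_phase — items with X starts silver_phase: none.
Union: none.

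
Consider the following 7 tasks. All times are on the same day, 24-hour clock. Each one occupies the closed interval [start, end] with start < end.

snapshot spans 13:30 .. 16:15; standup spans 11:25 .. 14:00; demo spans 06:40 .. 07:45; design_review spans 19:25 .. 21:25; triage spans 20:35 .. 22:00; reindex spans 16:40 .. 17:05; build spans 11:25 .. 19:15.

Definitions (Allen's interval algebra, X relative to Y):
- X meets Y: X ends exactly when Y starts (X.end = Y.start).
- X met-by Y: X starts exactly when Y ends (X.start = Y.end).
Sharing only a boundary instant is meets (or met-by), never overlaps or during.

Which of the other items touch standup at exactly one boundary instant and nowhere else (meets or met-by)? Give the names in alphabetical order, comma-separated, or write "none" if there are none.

Target standup = [11:25, 14:00].
build [11:25, 19:15] → started-by → no.
demo [06:40, 07:45] → before → no.
design_review [19:25, 21:25] → after → no.
reindex [16:40, 17:05] → after → no.
snapshot [13:30, 16:15] → overlapped-by → no.
triage [20:35, 22:00] → after → no.
Result: none.

none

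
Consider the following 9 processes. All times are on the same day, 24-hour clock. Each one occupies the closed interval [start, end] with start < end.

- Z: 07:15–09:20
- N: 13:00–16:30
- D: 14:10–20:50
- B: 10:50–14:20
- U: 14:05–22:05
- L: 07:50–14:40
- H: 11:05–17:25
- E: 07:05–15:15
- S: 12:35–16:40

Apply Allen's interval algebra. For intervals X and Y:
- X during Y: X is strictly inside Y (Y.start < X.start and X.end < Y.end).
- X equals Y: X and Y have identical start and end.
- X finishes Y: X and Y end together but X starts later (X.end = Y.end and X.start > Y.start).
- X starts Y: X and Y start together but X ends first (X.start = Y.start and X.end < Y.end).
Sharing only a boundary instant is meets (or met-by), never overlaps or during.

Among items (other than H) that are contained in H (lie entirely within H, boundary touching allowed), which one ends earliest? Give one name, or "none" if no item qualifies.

Target H = [11:05, 17:25].
B [10:50, 14:20] → overlaps → excluded.
D [14:10, 20:50] → overlapped-by → excluded.
E [07:05, 15:15] → overlaps → excluded.
L [07:50, 14:40] → overlaps → excluded.
N [13:00, 16:30] → during → candidate.
S [12:35, 16:40] → during → candidate.
U [14:05, 22:05] → overlapped-by → excluded.
Z [07:15, 09:20] → before → excluded.
Among candidates, earliest end is 16:30 → N.

N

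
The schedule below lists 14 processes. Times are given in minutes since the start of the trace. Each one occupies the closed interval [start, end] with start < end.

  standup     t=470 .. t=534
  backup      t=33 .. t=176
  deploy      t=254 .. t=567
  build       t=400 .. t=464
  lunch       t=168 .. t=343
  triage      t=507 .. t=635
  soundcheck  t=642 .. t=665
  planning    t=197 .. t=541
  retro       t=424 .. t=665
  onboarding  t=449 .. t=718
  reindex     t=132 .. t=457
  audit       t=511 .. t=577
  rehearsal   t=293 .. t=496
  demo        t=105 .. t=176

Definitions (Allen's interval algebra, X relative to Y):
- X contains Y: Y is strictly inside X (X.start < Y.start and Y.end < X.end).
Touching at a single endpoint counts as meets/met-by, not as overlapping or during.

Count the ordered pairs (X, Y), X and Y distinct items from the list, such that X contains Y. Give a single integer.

16

Checking all 182 ordered pairs for relation 'contains'; matching pairs in alphabetical order:
(deploy, build): deploy contains build ✓
(deploy, rehearsal): deploy contains rehearsal ✓
(deploy, standup): deploy contains standup ✓
(onboarding, audit): onboarding contains audit ✓
(onboarding, soundcheck): onboarding contains soundcheck ✓
(onboarding, standup): onboarding contains standup ✓
(onboarding, triage): onboarding contains triage ✓
(planning, build): planning contains build ✓
(planning, rehearsal): planning contains rehearsal ✓
(planning, standup): planning contains standup ✓
(rehearsal, build): rehearsal contains build ✓
(reindex, lunch): reindex contains lunch ✓
(retro, audit): retro contains audit ✓
(retro, standup): retro contains standup ✓
(retro, triage): retro contains triage ✓
(triage, audit): triage contains audit ✓
Count: 16.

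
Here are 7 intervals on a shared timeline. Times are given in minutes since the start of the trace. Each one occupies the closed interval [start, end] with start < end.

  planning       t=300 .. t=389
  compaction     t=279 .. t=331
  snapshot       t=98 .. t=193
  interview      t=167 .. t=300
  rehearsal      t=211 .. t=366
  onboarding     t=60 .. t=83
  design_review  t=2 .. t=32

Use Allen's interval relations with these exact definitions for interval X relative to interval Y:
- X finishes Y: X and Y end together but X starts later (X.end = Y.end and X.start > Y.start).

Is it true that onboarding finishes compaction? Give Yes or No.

onboarding = [t=60, t=83], compaction = [t=279, t=331].
Actual relation of onboarding to compaction: before.
Asked whether 'finishes' holds → No.

No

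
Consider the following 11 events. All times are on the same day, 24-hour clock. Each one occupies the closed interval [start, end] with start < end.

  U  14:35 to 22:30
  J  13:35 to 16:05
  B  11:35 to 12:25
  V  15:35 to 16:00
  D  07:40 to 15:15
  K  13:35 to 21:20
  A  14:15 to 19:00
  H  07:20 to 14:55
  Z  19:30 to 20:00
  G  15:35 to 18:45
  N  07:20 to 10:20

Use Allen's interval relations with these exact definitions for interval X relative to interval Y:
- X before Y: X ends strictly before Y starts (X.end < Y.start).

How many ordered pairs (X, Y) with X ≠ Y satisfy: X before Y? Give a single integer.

Checking all 110 ordered pairs for relation 'before'; matching pairs in alphabetical order:
(A, Z): A before Z ✓
(B, A): B before A ✓
(B, G): B before G ✓
(B, J): B before J ✓
(B, K): B before K ✓
(B, U): B before U ✓
(B, V): B before V ✓
(B, Z): B before Z ✓
(D, G): D before G ✓
(D, V): D before V ✓
(D, Z): D before Z ✓
(G, Z): G before Z ✓
(H, G): H before G ✓
(H, V): H before V ✓
(H, Z): H before Z ✓
(J, Z): J before Z ✓
(N, A): N before A ✓
(N, B): N before B ✓
(N, G): N before G ✓
(N, J): N before J ✓
(N, K): N before K ✓
(N, U): N before U ✓
(N, V): N before V ✓
(N, Z): N before Z ✓
... plus 1 further pairs not listed.
Count: 25.

25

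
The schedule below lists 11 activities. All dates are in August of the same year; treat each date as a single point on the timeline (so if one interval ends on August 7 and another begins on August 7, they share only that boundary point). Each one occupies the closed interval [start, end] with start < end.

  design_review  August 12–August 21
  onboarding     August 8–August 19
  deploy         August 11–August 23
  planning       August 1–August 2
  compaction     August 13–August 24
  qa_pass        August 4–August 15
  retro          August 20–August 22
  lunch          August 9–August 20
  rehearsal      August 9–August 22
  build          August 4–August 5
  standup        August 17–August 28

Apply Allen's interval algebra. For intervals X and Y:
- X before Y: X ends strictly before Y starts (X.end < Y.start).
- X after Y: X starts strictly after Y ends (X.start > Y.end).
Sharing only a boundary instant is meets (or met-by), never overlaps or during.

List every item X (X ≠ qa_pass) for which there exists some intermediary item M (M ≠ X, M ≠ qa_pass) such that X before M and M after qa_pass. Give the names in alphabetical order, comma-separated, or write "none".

Target qa_pass = [August 4, August 15].
Intermediaries M with M after qa_pass: retro, standup.
Via retro — items with X before retro: build, onboarding, planning.
Via standup — items with X before standup: build, planning.
Union: build, onboarding, planning.

build, onboarding, planning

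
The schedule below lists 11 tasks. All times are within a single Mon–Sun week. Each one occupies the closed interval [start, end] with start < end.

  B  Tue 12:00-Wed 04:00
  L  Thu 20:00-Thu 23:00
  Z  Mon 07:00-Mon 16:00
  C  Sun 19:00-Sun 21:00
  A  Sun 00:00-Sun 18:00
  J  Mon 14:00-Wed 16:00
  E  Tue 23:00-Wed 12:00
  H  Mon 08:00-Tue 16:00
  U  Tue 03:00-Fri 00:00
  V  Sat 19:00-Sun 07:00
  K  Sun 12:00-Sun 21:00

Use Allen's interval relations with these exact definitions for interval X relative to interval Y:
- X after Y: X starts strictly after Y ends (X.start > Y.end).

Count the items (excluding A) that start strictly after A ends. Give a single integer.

1

Target A = [Sun 00:00, Sun 18:00].
B [Tue 12:00, Wed 04:00] → before → no.
C [Sun 19:00, Sun 21:00] → after → counts.
E [Tue 23:00, Wed 12:00] → before → no.
H [Mon 08:00, Tue 16:00] → before → no.
J [Mon 14:00, Wed 16:00] → before → no.
K [Sun 12:00, Sun 21:00] → overlapped-by → no.
L [Thu 20:00, Thu 23:00] → before → no.
U [Tue 03:00, Fri 00:00] → before → no.
V [Sat 19:00, Sun 07:00] → overlaps → no.
Z [Mon 07:00, Mon 16:00] → before → no.
Total: 1.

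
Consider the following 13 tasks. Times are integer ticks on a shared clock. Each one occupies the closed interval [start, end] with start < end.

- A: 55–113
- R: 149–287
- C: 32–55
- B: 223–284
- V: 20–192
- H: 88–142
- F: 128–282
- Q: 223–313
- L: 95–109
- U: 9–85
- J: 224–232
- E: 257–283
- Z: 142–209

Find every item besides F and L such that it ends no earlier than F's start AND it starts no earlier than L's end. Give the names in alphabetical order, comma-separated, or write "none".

Conditions: its end is no earlier than F's start (X.end >= 128) AND its start is no earlier than L's end (X.start >= 109).
A: end 113 >= 128? ✗; start 55 >= 109? ✗ → no.
B: end 284 >= 128? ✓; start 223 >= 109? ✓ → yes.
C: end 55 >= 128? ✗; start 32 >= 109? ✗ → no.
E: end 283 >= 128? ✓; start 257 >= 109? ✓ → yes.
H: end 142 >= 128? ✓; start 88 >= 109? ✗ → no.
J: end 232 >= 128? ✓; start 224 >= 109? ✓ → yes.
Q: end 313 >= 128? ✓; start 223 >= 109? ✓ → yes.
R: end 287 >= 128? ✓; start 149 >= 109? ✓ → yes.
U: end 85 >= 128? ✗; start 9 >= 109? ✗ → no.
V: end 192 >= 128? ✓; start 20 >= 109? ✗ → no.
Z: end 209 >= 128? ✓; start 142 >= 109? ✓ → yes.
Result: B, E, J, Q, R, Z.

B, E, J, Q, R, Z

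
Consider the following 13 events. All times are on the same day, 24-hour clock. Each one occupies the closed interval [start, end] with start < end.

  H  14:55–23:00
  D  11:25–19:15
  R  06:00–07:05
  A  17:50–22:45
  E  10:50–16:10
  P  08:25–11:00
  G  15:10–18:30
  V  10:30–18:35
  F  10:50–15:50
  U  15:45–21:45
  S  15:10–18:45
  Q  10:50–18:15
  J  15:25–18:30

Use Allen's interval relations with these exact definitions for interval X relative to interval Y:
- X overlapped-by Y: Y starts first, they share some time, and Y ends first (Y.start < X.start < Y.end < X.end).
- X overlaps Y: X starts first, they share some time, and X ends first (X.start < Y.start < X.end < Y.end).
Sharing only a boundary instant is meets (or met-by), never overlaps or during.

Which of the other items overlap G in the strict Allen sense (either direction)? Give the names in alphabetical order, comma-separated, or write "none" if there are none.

Target G = [15:10, 18:30].
A [17:50, 22:45] → overlapped-by → yes.
D [11:25, 19:15] → contains → no.
E [10:50, 16:10] → overlaps → yes.
F [10:50, 15:50] → overlaps → yes.
H [14:55, 23:00] → contains → no.
J [15:25, 18:30] → finishes → no.
P [08:25, 11:00] → before → no.
Q [10:50, 18:15] → overlaps → yes.
R [06:00, 07:05] → before → no.
S [15:10, 18:45] → started-by → no.
U [15:45, 21:45] → overlapped-by → yes.
V [10:30, 18:35] → contains → no.
Result: A, E, F, Q, U.

A, E, F, Q, U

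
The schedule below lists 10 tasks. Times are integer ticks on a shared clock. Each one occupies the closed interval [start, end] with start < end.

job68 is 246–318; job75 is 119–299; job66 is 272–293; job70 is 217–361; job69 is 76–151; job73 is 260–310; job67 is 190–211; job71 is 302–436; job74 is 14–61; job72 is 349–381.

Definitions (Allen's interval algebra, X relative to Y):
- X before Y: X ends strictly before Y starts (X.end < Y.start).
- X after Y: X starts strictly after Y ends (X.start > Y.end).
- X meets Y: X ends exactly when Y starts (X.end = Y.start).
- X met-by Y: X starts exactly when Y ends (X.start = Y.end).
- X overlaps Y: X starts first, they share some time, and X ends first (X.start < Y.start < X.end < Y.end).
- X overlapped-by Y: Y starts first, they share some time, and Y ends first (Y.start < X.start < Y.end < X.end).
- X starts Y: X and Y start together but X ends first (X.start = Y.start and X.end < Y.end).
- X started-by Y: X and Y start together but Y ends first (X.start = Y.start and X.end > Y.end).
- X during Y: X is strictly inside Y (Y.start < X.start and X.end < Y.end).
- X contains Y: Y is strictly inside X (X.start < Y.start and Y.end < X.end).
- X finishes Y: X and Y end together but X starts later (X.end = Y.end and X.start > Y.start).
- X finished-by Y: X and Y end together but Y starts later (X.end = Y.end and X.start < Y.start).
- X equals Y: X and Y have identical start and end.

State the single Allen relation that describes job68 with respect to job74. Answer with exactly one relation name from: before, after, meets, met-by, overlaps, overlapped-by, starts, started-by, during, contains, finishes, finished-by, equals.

job68 = [246, 318]; job74 = [14, 61].
Compare endpoints: job68.start > job74.start, job68.start > job74.end, job68.end > job74.start, job68.end > job74.end.
That pattern is 'after'.

after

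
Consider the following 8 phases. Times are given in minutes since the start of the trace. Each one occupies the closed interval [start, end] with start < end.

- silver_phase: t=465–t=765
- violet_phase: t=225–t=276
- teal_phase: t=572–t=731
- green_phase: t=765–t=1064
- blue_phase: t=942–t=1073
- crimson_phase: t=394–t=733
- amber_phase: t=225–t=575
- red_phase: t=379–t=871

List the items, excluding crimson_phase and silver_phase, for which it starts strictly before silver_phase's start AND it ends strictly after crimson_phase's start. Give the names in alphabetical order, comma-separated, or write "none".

amber_phase, red_phase

Conditions: its start is strictly before silver_phase's start (X.start < t=465) AND its end is strictly after crimson_phase's start (X.end > t=394).
amber_phase: start t=225 < t=465? ✓; end t=575 > t=394? ✓ → yes.
blue_phase: start t=942 < t=465? ✗; end t=1073 > t=394? ✓ → no.
green_phase: start t=765 < t=465? ✗; end t=1064 > t=394? ✓ → no.
red_phase: start t=379 < t=465? ✓; end t=871 > t=394? ✓ → yes.
teal_phase: start t=572 < t=465? ✗; end t=731 > t=394? ✓ → no.
violet_phase: start t=225 < t=465? ✓; end t=276 > t=394? ✗ → no.
Result: amber_phase, red_phase.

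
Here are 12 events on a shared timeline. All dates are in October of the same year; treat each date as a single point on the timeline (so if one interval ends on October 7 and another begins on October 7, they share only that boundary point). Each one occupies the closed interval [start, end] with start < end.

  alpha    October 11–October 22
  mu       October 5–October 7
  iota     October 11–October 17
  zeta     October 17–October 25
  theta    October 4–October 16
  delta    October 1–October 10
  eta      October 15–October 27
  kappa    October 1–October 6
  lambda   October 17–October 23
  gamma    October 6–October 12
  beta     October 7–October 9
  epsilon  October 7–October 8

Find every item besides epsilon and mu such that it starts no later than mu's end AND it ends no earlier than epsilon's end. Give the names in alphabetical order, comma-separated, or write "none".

beta, delta, gamma, theta

Conditions: its start is no later than mu's end (X.start <= October 7) AND its end is no earlier than epsilon's end (X.end >= October 8).
alpha: start October 11 <= October 7? ✗; end October 22 >= October 8? ✓ → no.
beta: start October 7 <= October 7? ✓; end October 9 >= October 8? ✓ → yes.
delta: start October 1 <= October 7? ✓; end October 10 >= October 8? ✓ → yes.
eta: start October 15 <= October 7? ✗; end October 27 >= October 8? ✓ → no.
gamma: start October 6 <= October 7? ✓; end October 12 >= October 8? ✓ → yes.
iota: start October 11 <= October 7? ✗; end October 17 >= October 8? ✓ → no.
kappa: start October 1 <= October 7? ✓; end October 6 >= October 8? ✗ → no.
lambda: start October 17 <= October 7? ✗; end October 23 >= October 8? ✓ → no.
theta: start October 4 <= October 7? ✓; end October 16 >= October 8? ✓ → yes.
zeta: start October 17 <= October 7? ✗; end October 25 >= October 8? ✓ → no.
Result: beta, delta, gamma, theta.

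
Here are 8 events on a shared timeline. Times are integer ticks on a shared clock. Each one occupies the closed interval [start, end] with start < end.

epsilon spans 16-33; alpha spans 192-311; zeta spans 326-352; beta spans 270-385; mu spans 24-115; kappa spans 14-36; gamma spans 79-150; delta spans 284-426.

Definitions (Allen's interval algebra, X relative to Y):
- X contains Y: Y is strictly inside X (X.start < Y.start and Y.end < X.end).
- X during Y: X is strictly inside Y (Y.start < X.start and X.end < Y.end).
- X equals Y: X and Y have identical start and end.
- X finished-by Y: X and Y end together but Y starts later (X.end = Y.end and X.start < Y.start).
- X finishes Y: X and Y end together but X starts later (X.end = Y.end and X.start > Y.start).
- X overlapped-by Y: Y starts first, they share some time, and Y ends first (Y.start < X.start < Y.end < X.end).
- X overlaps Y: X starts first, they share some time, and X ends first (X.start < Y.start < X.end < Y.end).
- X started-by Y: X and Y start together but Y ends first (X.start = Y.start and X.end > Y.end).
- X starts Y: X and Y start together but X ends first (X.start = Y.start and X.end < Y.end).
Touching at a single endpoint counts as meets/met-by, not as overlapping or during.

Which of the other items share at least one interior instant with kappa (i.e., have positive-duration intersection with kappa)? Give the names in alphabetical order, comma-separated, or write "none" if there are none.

Target kappa = [14, 36].
alpha [192, 311] → after → no.
beta [270, 385] → after → no.
delta [284, 426] → after → no.
epsilon [16, 33] → during → yes.
gamma [79, 150] → after → no.
mu [24, 115] → overlapped-by → yes.
zeta [326, 352] → after → no.
Result: epsilon, mu.

epsilon, mu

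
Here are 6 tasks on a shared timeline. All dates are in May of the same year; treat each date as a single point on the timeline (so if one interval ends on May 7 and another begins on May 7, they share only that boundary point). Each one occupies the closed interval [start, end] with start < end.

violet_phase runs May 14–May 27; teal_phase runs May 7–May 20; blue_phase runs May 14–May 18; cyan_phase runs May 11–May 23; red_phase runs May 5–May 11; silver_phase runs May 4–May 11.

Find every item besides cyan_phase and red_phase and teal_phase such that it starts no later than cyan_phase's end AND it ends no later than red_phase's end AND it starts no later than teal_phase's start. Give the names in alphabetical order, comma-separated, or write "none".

silver_phase

Conditions: its start is no later than cyan_phase's end (X.start <= May 23) AND its end is no later than red_phase's end (X.end <= May 11) AND its start is no later than teal_phase's start (X.start <= May 7).
blue_phase: start May 14 <= May 23? ✓; end May 18 <= May 11? ✗; start May 14 <= May 7? ✗ → no.
silver_phase: start May 4 <= May 23? ✓; end May 11 <= May 11? ✓; start May 4 <= May 7? ✓ → yes.
violet_phase: start May 14 <= May 23? ✓; end May 27 <= May 11? ✗; start May 14 <= May 7? ✗ → no.
Result: silver_phase.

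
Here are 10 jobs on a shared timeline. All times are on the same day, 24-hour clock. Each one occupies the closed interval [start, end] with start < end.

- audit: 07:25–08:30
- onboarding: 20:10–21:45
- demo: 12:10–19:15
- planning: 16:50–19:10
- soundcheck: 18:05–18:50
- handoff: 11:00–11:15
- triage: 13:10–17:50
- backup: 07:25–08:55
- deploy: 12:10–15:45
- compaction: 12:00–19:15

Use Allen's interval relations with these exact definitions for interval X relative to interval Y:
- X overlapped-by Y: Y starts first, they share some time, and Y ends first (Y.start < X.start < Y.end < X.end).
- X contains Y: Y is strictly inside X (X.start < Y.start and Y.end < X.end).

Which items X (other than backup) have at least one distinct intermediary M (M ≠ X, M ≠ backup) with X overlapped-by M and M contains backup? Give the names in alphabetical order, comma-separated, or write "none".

Target backup = [07:25, 08:55].
Intermediaries M with M contains backup: none.
Union: none.

none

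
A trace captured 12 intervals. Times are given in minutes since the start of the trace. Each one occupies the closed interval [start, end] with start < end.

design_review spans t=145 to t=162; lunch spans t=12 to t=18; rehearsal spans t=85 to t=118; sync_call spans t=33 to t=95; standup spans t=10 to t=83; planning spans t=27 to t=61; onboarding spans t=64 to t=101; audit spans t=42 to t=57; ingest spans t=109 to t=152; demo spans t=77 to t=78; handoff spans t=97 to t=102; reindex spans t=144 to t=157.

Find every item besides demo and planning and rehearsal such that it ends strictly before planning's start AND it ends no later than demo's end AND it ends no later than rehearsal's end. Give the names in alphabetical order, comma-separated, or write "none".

lunch

Conditions: its end is strictly before planning's start (X.end < t=27) AND its end is no later than demo's end (X.end <= t=78) AND its end is no later than rehearsal's end (X.end <= t=118).
audit: end t=57 < t=27? ✗; end t=57 <= t=78? ✓; end t=57 <= t=118? ✓ → no.
design_review: end t=162 < t=27? ✗; end t=162 <= t=78? ✗; end t=162 <= t=118? ✗ → no.
handoff: end t=102 < t=27? ✗; end t=102 <= t=78? ✗; end t=102 <= t=118? ✓ → no.
ingest: end t=152 < t=27? ✗; end t=152 <= t=78? ✗; end t=152 <= t=118? ✗ → no.
lunch: end t=18 < t=27? ✓; end t=18 <= t=78? ✓; end t=18 <= t=118? ✓ → yes.
onboarding: end t=101 < t=27? ✗; end t=101 <= t=78? ✗; end t=101 <= t=118? ✓ → no.
reindex: end t=157 < t=27? ✗; end t=157 <= t=78? ✗; end t=157 <= t=118? ✗ → no.
standup: end t=83 < t=27? ✗; end t=83 <= t=78? ✗; end t=83 <= t=118? ✓ → no.
sync_call: end t=95 < t=27? ✗; end t=95 <= t=78? ✗; end t=95 <= t=118? ✓ → no.
Result: lunch.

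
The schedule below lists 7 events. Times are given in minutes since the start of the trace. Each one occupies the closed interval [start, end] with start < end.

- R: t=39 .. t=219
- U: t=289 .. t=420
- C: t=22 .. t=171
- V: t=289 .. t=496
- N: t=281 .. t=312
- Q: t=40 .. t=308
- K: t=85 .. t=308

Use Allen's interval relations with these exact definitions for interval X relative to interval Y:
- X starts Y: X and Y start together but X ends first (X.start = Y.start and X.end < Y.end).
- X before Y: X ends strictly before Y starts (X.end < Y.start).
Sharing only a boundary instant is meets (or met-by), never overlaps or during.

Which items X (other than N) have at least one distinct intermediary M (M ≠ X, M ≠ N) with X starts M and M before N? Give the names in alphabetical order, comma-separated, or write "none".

none

Target N = [t=281, t=312].
Intermediaries M with M before N: C, R.
Via C — items with X starts C: none.
Via R — items with X starts R: none.
Union: none.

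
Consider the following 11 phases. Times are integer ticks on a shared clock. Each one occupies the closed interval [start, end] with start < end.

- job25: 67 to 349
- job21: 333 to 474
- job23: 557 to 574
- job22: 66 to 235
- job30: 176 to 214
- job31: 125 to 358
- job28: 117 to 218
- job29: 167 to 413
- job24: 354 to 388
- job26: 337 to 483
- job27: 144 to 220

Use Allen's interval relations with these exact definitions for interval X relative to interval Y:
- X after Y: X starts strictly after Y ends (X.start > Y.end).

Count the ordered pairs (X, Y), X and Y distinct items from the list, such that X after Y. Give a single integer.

23

Checking all 110 ordered pairs for relation 'after'; matching pairs in alphabetical order:
(job21, job22): job21 after job22 ✓
(job21, job27): job21 after job27 ✓
(job21, job28): job21 after job28 ✓
(job21, job30): job21 after job30 ✓
(job23, job21): job23 after job21 ✓
(job23, job22): job23 after job22 ✓
(job23, job24): job23 after job24 ✓
(job23, job25): job23 after job25 ✓
(job23, job26): job23 after job26 ✓
(job23, job27): job23 after job27 ✓
(job23, job28): job23 after job28 ✓
(job23, job29): job23 after job29 ✓
(job23, job30): job23 after job30 ✓
(job23, job31): job23 after job31 ✓
(job24, job22): job24 after job22 ✓
(job24, job25): job24 after job25 ✓
(job24, job27): job24 after job27 ✓
(job24, job28): job24 after job28 ✓
(job24, job30): job24 after job30 ✓
(job26, job22): job26 after job22 ✓
(job26, job27): job26 after job27 ✓
(job26, job28): job26 after job28 ✓
(job26, job30): job26 after job30 ✓
Count: 23.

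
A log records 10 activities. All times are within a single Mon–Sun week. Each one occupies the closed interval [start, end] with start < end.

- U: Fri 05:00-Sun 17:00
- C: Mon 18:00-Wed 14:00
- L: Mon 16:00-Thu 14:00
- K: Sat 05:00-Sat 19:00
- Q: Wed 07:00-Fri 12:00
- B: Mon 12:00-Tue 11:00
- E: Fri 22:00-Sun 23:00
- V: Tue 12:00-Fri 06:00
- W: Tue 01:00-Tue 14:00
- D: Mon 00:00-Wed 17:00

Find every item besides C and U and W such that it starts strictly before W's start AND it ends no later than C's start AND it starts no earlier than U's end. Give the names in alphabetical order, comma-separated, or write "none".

none

Conditions: its start is strictly before W's start (X.start < Tue 01:00) AND its end is no later than C's start (X.end <= Mon 18:00) AND its start is no earlier than U's end (X.start >= Sun 17:00).
B: start Mon 12:00 < Tue 01:00? ✓; end Tue 11:00 <= Mon 18:00? ✗; start Mon 12:00 >= Sun 17:00? ✗ → no.
D: start Mon 00:00 < Tue 01:00? ✓; end Wed 17:00 <= Mon 18:00? ✗; start Mon 00:00 >= Sun 17:00? ✗ → no.
E: start Fri 22:00 < Tue 01:00? ✗; end Sun 23:00 <= Mon 18:00? ✗; start Fri 22:00 >= Sun 17:00? ✗ → no.
K: start Sat 05:00 < Tue 01:00? ✗; end Sat 19:00 <= Mon 18:00? ✗; start Sat 05:00 >= Sun 17:00? ✗ → no.
L: start Mon 16:00 < Tue 01:00? ✓; end Thu 14:00 <= Mon 18:00? ✗; start Mon 16:00 >= Sun 17:00? ✗ → no.
Q: start Wed 07:00 < Tue 01:00? ✗; end Fri 12:00 <= Mon 18:00? ✗; start Wed 07:00 >= Sun 17:00? ✗ → no.
V: start Tue 12:00 < Tue 01:00? ✗; end Fri 06:00 <= Mon 18:00? ✗; start Tue 12:00 >= Sun 17:00? ✗ → no.
Result: none.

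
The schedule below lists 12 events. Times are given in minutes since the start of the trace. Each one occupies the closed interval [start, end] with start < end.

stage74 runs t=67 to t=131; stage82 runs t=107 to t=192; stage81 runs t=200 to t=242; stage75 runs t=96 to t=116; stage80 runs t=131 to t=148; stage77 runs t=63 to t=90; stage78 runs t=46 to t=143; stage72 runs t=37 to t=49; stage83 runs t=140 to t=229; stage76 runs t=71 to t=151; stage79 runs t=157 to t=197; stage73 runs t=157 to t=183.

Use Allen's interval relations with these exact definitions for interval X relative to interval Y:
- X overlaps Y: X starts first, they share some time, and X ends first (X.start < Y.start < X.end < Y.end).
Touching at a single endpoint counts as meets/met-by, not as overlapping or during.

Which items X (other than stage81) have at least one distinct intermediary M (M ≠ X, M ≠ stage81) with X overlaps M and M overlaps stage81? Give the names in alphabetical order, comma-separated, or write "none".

Target stage81 = [t=200, t=242].
Intermediaries M with M overlaps stage81: stage83.
Via stage83 — items with X overlaps stage83: stage76, stage78, stage80, stage82.
Union: stage76, stage78, stage80, stage82.

stage76, stage78, stage80, stage82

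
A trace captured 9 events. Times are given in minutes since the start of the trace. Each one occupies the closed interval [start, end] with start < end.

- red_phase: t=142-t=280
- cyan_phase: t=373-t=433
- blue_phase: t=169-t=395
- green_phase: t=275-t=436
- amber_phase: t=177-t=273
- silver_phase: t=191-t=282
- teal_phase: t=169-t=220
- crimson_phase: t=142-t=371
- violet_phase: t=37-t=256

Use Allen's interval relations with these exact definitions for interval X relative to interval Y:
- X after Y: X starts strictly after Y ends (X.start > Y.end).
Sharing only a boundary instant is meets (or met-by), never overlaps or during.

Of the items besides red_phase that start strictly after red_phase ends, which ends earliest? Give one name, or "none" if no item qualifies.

cyan_phase

Target red_phase = [t=142, t=280].
amber_phase [t=177, t=273] → during → excluded.
blue_phase [t=169, t=395] → overlapped-by → excluded.
crimson_phase [t=142, t=371] → started-by → excluded.
cyan_phase [t=373, t=433] → after → candidate.
green_phase [t=275, t=436] → overlapped-by → excluded.
silver_phase [t=191, t=282] → overlapped-by → excluded.
teal_phase [t=169, t=220] → during → excluded.
violet_phase [t=37, t=256] → overlaps → excluded.
Among candidates, earliest end is t=433 → cyan_phase.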